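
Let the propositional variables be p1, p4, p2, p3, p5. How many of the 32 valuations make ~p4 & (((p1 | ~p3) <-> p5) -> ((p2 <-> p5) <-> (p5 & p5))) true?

12

Initial set: {T (~p4 & (((p1 | ~p3) <-> p5) -> ((p2 <-> p5) <-> (p5 & p5))))}.
T (~p4 & (((p1 | ~p3) <-> p5) -> ((p2 <-> p5) <-> (p5 & p5)))): α-rule — add T ~p4, T (((p1 | ~p3) <-> p5) -> ((p2 <-> p5) <-> (p5 & p5))).
T (((p1 | ~p3) <-> p5) -> ((p2 <-> p5) <-> (p5 & p5))): β-rule — branch into F ((p1 | ~p3) <-> p5)  //  T ((p2 <-> p5) <-> (p5 & p5)).
  branch 1 (add F ((p1 | ~p3) <-> p5)):
    F ((p1 | ~p3) <-> p5): β-rule — branch into T (p1 | ~p3), F p5  //  F (p1 | ~p3), T p5.
      branch 1.1 (add T (p1 | ~p3), F p5):
        T (p1 | ~p3): β-rule — branch into T p1  //  T ~p3.
          branch 1.1.1 (add T p1):
            ○ open, literals {p1=true, p4=false, p5=false}.
          branch 1.1.2 (add T ~p3):
            ○ open, literals {p3=false, p4=false, p5=false}.
      branch 1.2 (add F (p1 | ~p3), T p5):
        F (p1 | ~p3): α-rule — add F p1, F ~p3.
        ○ open, literals {p1=false, p3=true, p4=false, p5=true}.
  branch 2 (add T ((p2 <-> p5) <-> (p5 & p5))):
    T ((p2 <-> p5) <-> (p5 & p5)): β-rule — branch into T (p2 <-> p5), T (p5 & p5)  //  F (p2 <-> p5), F (p5 & p5).
      branch 2.1 (add T (p2 <-> p5), T (p5 & p5)):
        T (p5 & p5): α-rule — add T p5, T p5.
        T (p2 <-> p5): β-rule — branch into T p2, T p5  //  F p2, F p5.
          branch 2.1.1 (add T p2, T p5):
            ○ open, literals {p2=true, p4=false, p5=true}.
          branch 2.1.2 (add F p2, F p5):
            × closes — contains both p5 and ~p5.
      branch 2.2 (add F (p2 <-> p5), F (p5 & p5)):
        F (p2 <-> p5): β-rule — branch into T p2, F p5  //  F p2, T p5.
          branch 2.2.1 (add T p2, F p5):
            F (p5 & p5): β-rule — branch into F p5  //  F p5.
              branch 2.2.1.1 (add F p5):
                ○ open, literals {p2=true, p4=false, p5=false}.
              branch 2.2.1.2 (add F p5):
                ○ open, literals {p2=true, p4=false, p5=false}.
          branch 2.2.2 (add F p2, T p5):
            F (p5 & p5): β-rule — branch into F p5  //  F p5.
              branch 2.2.2.1 (add F p5):
                × closes — contains both p5 and ~p5.
              branch 2.2.2.2 (add F p5):
                × closes — contains both p5 and ~p5.
3 branches closed, 6 open.
Each open branch fixes some atoms; the unmentioned ones are free. Counting distinct full assignments: branch {p1=true, p4=false, p5=false} (p2, p3) contributes 4 new; branch {p3=false, p4=false, p5=false} (p1, p2) contributes 2 new; branch {p1=false, p3=true, p4=false, p5=true} (p2) contributes 2 new; branch {p2=true, p4=false, p5=true} (p1, p3) contributes 3 new; branch {p2=true, p4=false, p5=false} (p1, p3) contributes 1 new; branch {p2=true, p4=false, p5=false} (p1, p3) contributes 0 new. Total: 12.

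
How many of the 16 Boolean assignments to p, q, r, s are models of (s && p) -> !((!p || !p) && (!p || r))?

16

Initial set: {((s && p) -> !((!p || !p) && (!p || r)))}.
((s && p) -> !((!p || !p) && (!p || r))): β-rule — branch into !(s && p)  //  !((!p || !p) && (!p || r)).
  branch 1 (add !(s && p)):
    !(s && p): β-rule — branch into !s  //  !p.
      branch 1.1 (add !s):
        ○ open, literals {s=false}.
      branch 1.2 (add !p):
        ○ open, literals {p=false}.
  branch 2 (add !((!p || !p) && (!p || r))):
    !((!p || !p) && (!p || r)): β-rule — branch into !(!p || !p)  //  !(!p || r).
      branch 2.1 (add !(!p || !p)):
        !(!p || !p): α-rule — add !!p, !!p.
        ○ open, literals {p=true}.
      branch 2.2 (add !(!p || r)):
        !(!p || r): α-rule — add !!p, !r.
        ○ open, literals {p=true, r=false}.
0 branches closed, 4 open.
Each open branch fixes some atoms; the unmentioned ones are free. Counting distinct full assignments: branch {s=false} (p, q, r) contributes 8 new; branch {p=false} (q, r, s) contributes 4 new; branch {p=true} (q, r, s) contributes 4 new; branch {p=true, r=false} (q, s) contributes 0 new. Total: 16.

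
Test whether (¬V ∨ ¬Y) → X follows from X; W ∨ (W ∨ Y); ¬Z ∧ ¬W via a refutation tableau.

Yes

Initial set: {X; (W ∨ (W ∨ Y)); (¬Z ∧ ¬W); ¬((¬V ∨ ¬Y) → X)}.
(¬Z ∧ ¬W): α-rule — add ¬Z, ¬W.
¬((¬V ∨ ¬Y) → X): α-rule — add (¬V ∨ ¬Y), ¬X.
× closes — contains both X and ¬X.
All 1 branch closes.
Every branch closed, so the premises entail the conclusion.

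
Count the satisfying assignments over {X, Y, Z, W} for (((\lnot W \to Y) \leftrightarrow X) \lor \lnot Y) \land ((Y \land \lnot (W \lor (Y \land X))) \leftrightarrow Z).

Initial set: {T ((((\lnot W \to Y) \leftrightarrow X) \lor \lnot Y) \land ((Y \land \lnot (W \lor (Y \land X))) \leftrightarrow Z))}.
T ((((\lnot W \to Y) \leftrightarrow X) \lor \lnot Y) \land ((Y \land \lnot (W \lor (Y \land X))) \leftrightarrow Z)): α-rule — add T (((\lnot W \to Y) \leftrightarrow X) \lor \lnot Y), T ((Y \land \lnot (W \lor (Y \land X))) \leftrightarrow Z).
T (((\lnot W \to Y) \leftrightarrow X) \lor \lnot Y): β-rule — branch into T ((\lnot W \to Y) \leftrightarrow X)  //  T \lnot Y.
  branch 1 (add T ((\lnot W \to Y) \leftrightarrow X)):
    T ((Y \land \lnot (W \lor (Y \land X))) \leftrightarrow Z): β-rule — branch into T (Y \land \lnot (W \lor (Y \land X))), T Z  //  F (Y \land \lnot (W \lor (Y \land X))), F Z.
      branch 1.1 (add T (Y \land \lnot (W \lor (Y \land X))), T Z):
        T (Y \land \lnot (W \lor (Y \land X))): α-rule — add T Y, T \lnot (W \lor (Y \land X)).
        T \lnot (W \lor (Y \land X)): α-rule — add F W, F (Y \land X).
        T ((\lnot W \to Y) \leftrightarrow X): β-rule — branch into T (\lnot W \to Y), T X  //  F (\lnot W \to Y), F X.
          branch 1.1.1 (add T (\lnot W \to Y), T X):
            F (Y \land X): β-rule — branch into F Y  //  F X.
              branch 1.1.1.1 (add F Y):
                × closes — contains both Y and \lnot Y.
              branch 1.1.1.2 (add F X):
                × closes — contains both X and \lnot X.
          branch 1.1.2 (add F (\lnot W \to Y), F X):
            F (\lnot W \to Y): α-rule — add T \lnot W, F Y.
            × closes — contains both Y and \lnot Y.
      branch 1.2 (add F (Y \land \lnot (W \lor (Y \land X))), F Z):
        T ((\lnot W \to Y) \leftrightarrow X): β-rule — branch into T (\lnot W \to Y), T X  //  F (\lnot W \to Y), F X.
          branch 1.2.1 (add T (\lnot W \to Y), T X):
            F (Y \land \lnot (W \lor (Y \land X))): β-rule — branch into F Y  //  F \lnot (W \lor (Y \land X)).
              branch 1.2.1.1 (add F Y):
                T (\lnot W \to Y): β-rule — branch into F \lnot W  //  T Y.
                  branch 1.2.1.1.1 (add F \lnot W):
                    ○ open, literals {W=1, X=1, Y=0, Z=0}.
                  branch 1.2.1.1.2 (add T Y):
                    × closes — contains both Y and \lnot Y.
              branch 1.2.1.2 (add F \lnot (W \lor (Y \land X))):
                T (\lnot W \to Y): β-rule — branch into F \lnot W  //  T Y.
                  branch 1.2.1.2.1 (add F \lnot W):
                    F \lnot (W \lor (Y \land X)): β-rule — branch into T W  //  T (Y \land X).
                      branch 1.2.1.2.1.1 (add T W):
                        ○ open, literals {W=1, X=1, Z=0}.
                      branch 1.2.1.2.1.2 (add T (Y \land X)):
                        T (Y \land X): α-rule — add T Y, T X.
                        ○ open, literals {W=1, X=1, Y=1, Z=0}.
                  branch 1.2.1.2.2 (add T Y):
                    F \lnot (W \lor (Y \land X)): β-rule — branch into T W  //  T (Y \land X).
                      branch 1.2.1.2.2.1 (add T W):
                        ○ open, literals {W=1, X=1, Y=1, Z=0}.
                      branch 1.2.1.2.2.2 (add T (Y \land X)):
                        T (Y \land X): α-rule — add T Y, T X.
                        ○ open, literals {X=1, Y=1, Z=0}.
          branch 1.2.2 (add F (\lnot W \to Y), F X):
            F (\lnot W \to Y): α-rule — add T \lnot W, F Y.
            F (Y \land \lnot (W \lor (Y \land X))): β-rule — branch into F Y  //  F \lnot (W \lor (Y \land X)).
              branch 1.2.2.1 (add F Y):
                ○ open, literals {W=0, X=0, Y=0, Z=0}.
              branch 1.2.2.2 (add F \lnot (W \lor (Y \land X))):
                F \lnot (W \lor (Y \land X)): β-rule — branch into T W  //  T (Y \land X).
                  branch 1.2.2.2.1 (add T W):
                    × closes — contains both W and \lnot W.
                  branch 1.2.2.2.2 (add T (Y \land X)):
                    T (Y \land X): α-rule — add T Y, T X.
                    × closes — contains both Y and \lnot Y.
  branch 2 (add T \lnot Y):
    T ((Y \land \lnot (W \lor (Y \land X))) \leftrightarrow Z): β-rule — branch into T (Y \land \lnot (W \lor (Y \land X))), T Z  //  F (Y \land \lnot (W \lor (Y \land X))), F Z.
      branch 2.1 (add T (Y \land \lnot (W \lor (Y \land X))), T Z):
        T (Y \land \lnot (W \lor (Y \land X))): α-rule — add T Y, T \lnot (W \lor (Y \land X)).
        × closes — contains both Y and \lnot Y.
      branch 2.2 (add F (Y \land \lnot (W \lor (Y \land X))), F Z):
        F (Y \land \lnot (W \lor (Y \land X))): β-rule — branch into F Y  //  F \lnot (W \lor (Y \land X)).
          branch 2.2.1 (add F Y):
            ○ open, literals {Y=0, Z=0}.
          branch 2.2.2 (add F \lnot (W \lor (Y \land X))):
            F \lnot (W \lor (Y \land X)): β-rule — branch into T W  //  T (Y \land X).
              branch 2.2.2.1 (add T W):
                ○ open, literals {W=1, Y=0, Z=0}.
              branch 2.2.2.2 (add T (Y \land X)):
                T (Y \land X): α-rule — add T Y, T X.
                × closes — contains both Y and \lnot Y.
8 branches closed, 8 open.
Each open branch fixes some atoms; the unmentioned ones are free. Counting distinct full assignments: branch {W=1, X=1, Y=0, Z=0} (none free) contributes 1 new; branch {W=1, X=1, Z=0} (Y) contributes 1 new; branch {W=1, X=1, Y=1, Z=0} (none free) contributes 0 new; branch {W=1, X=1, Y=1, Z=0} (none free) contributes 0 new; branch {X=1, Y=1, Z=0} (W) contributes 1 new; branch {W=0, X=0, Y=0, Z=0} (none free) contributes 1 new; branch {Y=0, Z=0} (X, W) contributes 2 new; branch {W=1, Y=0, Z=0} (X) contributes 0 new. Total: 6.

6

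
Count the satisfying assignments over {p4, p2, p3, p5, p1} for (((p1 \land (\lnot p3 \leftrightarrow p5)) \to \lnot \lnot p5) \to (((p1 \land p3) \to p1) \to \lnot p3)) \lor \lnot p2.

26

Initial set: {((((p1 \land (\lnot p3 \leftrightarrow p5)) \to \lnot \lnot p5) \to (((p1 \land p3) \to p1) \to \lnot p3)) \lor \lnot p2)}.
((((p1 \land (\lnot p3 \leftrightarrow p5)) \to \lnot \lnot p5) \to (((p1 \land p3) \to p1) \to \lnot p3)) \lor \lnot p2): β-rule — branch into (((p1 \land (\lnot p3 \leftrightarrow p5)) \to \lnot \lnot p5) \to (((p1 \land p3) \to p1) \to \lnot p3))  //  \lnot p2.
  branch 1 (add (((p1 \land (\lnot p3 \leftrightarrow p5)) \to \lnot \lnot p5) \to (((p1 \land p3) \to p1) \to \lnot p3))):
    (((p1 \land (\lnot p3 \leftrightarrow p5)) \to \lnot \lnot p5) \to (((p1 \land p3) \to p1) \to \lnot p3)): β-rule — branch into \lnot ((p1 \land (\lnot p3 \leftrightarrow p5)) \to \lnot \lnot p5)  //  (((p1 \land p3) \to p1) \to \lnot p3).
      branch 1.1 (add \lnot ((p1 \land (\lnot p3 \leftrightarrow p5)) \to \lnot \lnot p5)):
        \lnot ((p1 \land (\lnot p3 \leftrightarrow p5)) \to \lnot \lnot p5): α-rule — add (p1 \land (\lnot p3 \leftrightarrow p5)), \lnot \lnot \lnot p5.
        (p1 \land (\lnot p3 \leftrightarrow p5)): α-rule — add p1, (\lnot p3 \leftrightarrow p5).
        \lnot \lnot \lnot p5: drop double negation, giving \lnot p5.
        (\lnot p3 \leftrightarrow p5): β-rule — branch into \lnot p3, p5  //  \lnot \lnot p3, \lnot p5.
          branch 1.1.1 (add \lnot p3, p5):
            × closes — contains both p5 and \lnot p5.
          branch 1.1.2 (add \lnot \lnot p3, \lnot p5):
            ○ open, literals {p1=true, p3=true, p5=false}.
      branch 1.2 (add (((p1 \land p3) \to p1) \to \lnot p3)):
        (((p1 \land p3) \to p1) \to \lnot p3): β-rule — branch into \lnot ((p1 \land p3) \to p1)  //  \lnot p3.
          branch 1.2.1 (add \lnot ((p1 \land p3) \to p1)):
            \lnot ((p1 \land p3) \to p1): α-rule — add (p1 \land p3), \lnot p1.
            (p1 \land p3): α-rule — add p1, p3.
            × closes — contains both p1 and \lnot p1.
          branch 1.2.2 (add \lnot p3):
            ○ open, literals {p3=false}.
  branch 2 (add \lnot p2):
    ○ open, literals {p2=false}.
2 branches closed, 3 open.
Each open branch fixes some atoms; the unmentioned ones are free. Counting distinct full assignments: branch {p1=true, p3=true, p5=false} (p4, p2) contributes 4 new; branch {p3=false} (p4, p2, p5, p1) contributes 16 new; branch {p2=false} (p4, p3, p5, p1) contributes 6 new. Total: 26.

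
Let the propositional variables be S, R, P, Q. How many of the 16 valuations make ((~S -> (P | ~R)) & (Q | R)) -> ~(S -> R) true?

Initial set: {(((~S -> (P | ~R)) & (Q | R)) -> ~(S -> R))}.
(((~S -> (P | ~R)) & (Q | R)) -> ~(S -> R)): β-rule — branch into ~((~S -> (P | ~R)) & (Q | R))  //  ~(S -> R).
  branch 1 (add ~((~S -> (P | ~R)) & (Q | R))):
    ~((~S -> (P | ~R)) & (Q | R)): β-rule — branch into ~(~S -> (P | ~R))  //  ~(Q | R).
      branch 1.1 (add ~(~S -> (P | ~R))):
        ~(~S -> (P | ~R)): α-rule — add ~S, ~(P | ~R).
        ~(P | ~R): α-rule — add ~P, ~~R.
        ○ open, literals {P=F, R=T, S=F}.
      branch 1.2 (add ~(Q | R)):
        ~(Q | R): α-rule — add ~Q, ~R.
        ○ open, literals {Q=F, R=F}.
  branch 2 (add ~(S -> R)):
    ~(S -> R): α-rule — add S, ~R.
    ○ open, literals {R=F, S=T}.
0 branches closed, 3 open.
Each open branch fixes some atoms; the unmentioned ones are free. Counting distinct full assignments: branch {P=F, R=T, S=F} (Q) contributes 2 new; branch {Q=F, R=F} (S, P) contributes 4 new; branch {R=F, S=T} (P, Q) contributes 2 new. Total: 8.

8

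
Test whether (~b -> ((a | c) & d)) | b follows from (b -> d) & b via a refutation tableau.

Initial set: {T ((b -> d) & b); F ((~b -> ((a | c) & d)) | b)}.
T ((b -> d) & b): α-rule — add T (b -> d), T b.
F ((~b -> ((a | c) & d)) | b): α-rule — add F (~b -> ((a | c) & d)), F b.
× closes — contains both b and ~b.
All 1 branch closes.
Every branch closed, so the premises entail the conclusion.

Yes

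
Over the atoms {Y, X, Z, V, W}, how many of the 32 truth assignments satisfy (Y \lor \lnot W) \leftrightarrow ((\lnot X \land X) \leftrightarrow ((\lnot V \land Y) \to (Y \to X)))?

Initial set: {((Y \lor \lnot W) \leftrightarrow ((\lnot X \land X) \leftrightarrow ((\lnot V \land Y) \to (Y \to X))))}.
((Y \lor \lnot W) \leftrightarrow ((\lnot X \land X) \leftrightarrow ((\lnot V \land Y) \to (Y \to X)))): β-rule — branch into (Y \lor \lnot W), ((\lnot X \land X) \leftrightarrow ((\lnot V \land Y) \to (Y \to X)))  //  \lnot (Y \lor \lnot W), \lnot ((\lnot X \land X) \leftrightarrow ((\lnot V \land Y) \to (Y \to X))).
  branch 1 (add (Y \lor \lnot W), ((\lnot X \land X) \leftrightarrow ((\lnot V \land Y) \to (Y \to X)))):
    (Y \lor \lnot W): β-rule — branch into Y  //  \lnot W.
      branch 1.1 (add Y):
        ((\lnot X \land X) \leftrightarrow ((\lnot V \land Y) \to (Y \to X))): β-rule — branch into (\lnot X \land X), ((\lnot V \land Y) \to (Y \to X))  //  \lnot (\lnot X \land X), \lnot ((\lnot V \land Y) \to (Y \to X)).
          branch 1.1.1 (add (\lnot X \land X), ((\lnot V \land Y) \to (Y \to X))):
            (\lnot X \land X): α-rule — add \lnot X, X.
            × closes — contains both X and \lnot X.
          branch 1.1.2 (add \lnot (\lnot X \land X), \lnot ((\lnot V \land Y) \to (Y \to X))):
            \lnot ((\lnot V \land Y) \to (Y \to X)): α-rule — add (\lnot V \land Y), \lnot (Y \to X).
            (\lnot V \land Y): α-rule — add \lnot V, Y.
            \lnot (Y \to X): α-rule — add Y, \lnot X.
            \lnot (\lnot X \land X): β-rule — branch into \lnot \lnot X  //  \lnot X.
              branch 1.1.2.1 (add \lnot \lnot X):
                × closes — contains both X and \lnot X.
              branch 1.1.2.2 (add \lnot X):
                ○ open, literals {V=false, X=false, Y=true}.
      branch 1.2 (add \lnot W):
        ((\lnot X \land X) \leftrightarrow ((\lnot V \land Y) \to (Y \to X))): β-rule — branch into (\lnot X \land X), ((\lnot V \land Y) \to (Y \to X))  //  \lnot (\lnot X \land X), \lnot ((\lnot V \land Y) \to (Y \to X)).
          branch 1.2.1 (add (\lnot X \land X), ((\lnot V \land Y) \to (Y \to X))):
            (\lnot X \land X): α-rule — add \lnot X, X.
            × closes — contains both X and \lnot X.
          branch 1.2.2 (add \lnot (\lnot X \land X), \lnot ((\lnot V \land Y) \to (Y \to X))):
            \lnot ((\lnot V \land Y) \to (Y \to X)): α-rule — add (\lnot V \land Y), \lnot (Y \to X).
            (\lnot V \land Y): α-rule — add \lnot V, Y.
            \lnot (Y \to X): α-rule — add Y, \lnot X.
            \lnot (\lnot X \land X): β-rule — branch into \lnot \lnot X  //  \lnot X.
              branch 1.2.2.1 (add \lnot \lnot X):
                × closes — contains both X and \lnot X.
              branch 1.2.2.2 (add \lnot X):
                ○ open, literals {V=false, W=false, X=false, Y=true}.
  branch 2 (add \lnot (Y \lor \lnot W), \lnot ((\lnot X \land X) \leftrightarrow ((\lnot V \land Y) \to (Y \to X)))):
    \lnot (Y \lor \lnot W): α-rule — add \lnot Y, \lnot \lnot W.
    \lnot ((\lnot X \land X) \leftrightarrow ((\lnot V \land Y) \to (Y \to X))): β-rule — branch into (\lnot X \land X), \lnot ((\lnot V \land Y) \to (Y \to X))  //  \lnot (\lnot X \land X), ((\lnot V \land Y) \to (Y \to X)).
      branch 2.1 (add (\lnot X \land X), \lnot ((\lnot V \land Y) \to (Y \to X))):
        (\lnot X \land X): α-rule — add \lnot X, X.
        × closes — contains both X and \lnot X.
      branch 2.2 (add \lnot (\lnot X \land X), ((\lnot V \land Y) \to (Y \to X))):
        \lnot (\lnot X \land X): β-rule — branch into \lnot \lnot X  //  \lnot X.
          branch 2.2.1 (add \lnot \lnot X):
            ((\lnot V \land Y) \to (Y \to X)): β-rule — branch into \lnot (\lnot V \land Y)  //  (Y \to X).
              branch 2.2.1.1 (add \lnot (\lnot V \land Y)):
                \lnot (\lnot V \land Y): β-rule — branch into \lnot \lnot V  //  \lnot Y.
                  branch 2.2.1.1.1 (add \lnot \lnot V):
                    ○ open, literals {V=true, W=true, X=true, Y=false}.
                  branch 2.2.1.1.2 (add \lnot Y):
                    ○ open, literals {W=true, X=true, Y=false}.
              branch 2.2.1.2 (add (Y \to X)):
                (Y \to X): β-rule — branch into \lnot Y  //  X.
                  branch 2.2.1.2.1 (add \lnot Y):
                    ○ open, literals {W=true, X=true, Y=false}.
                  branch 2.2.1.2.2 (add X):
                    ○ open, literals {W=true, X=true, Y=false}.
          branch 2.2.2 (add \lnot X):
            ((\lnot V \land Y) \to (Y \to X)): β-rule — branch into \lnot (\lnot V \land Y)  //  (Y \to X).
              branch 2.2.2.1 (add \lnot (\lnot V \land Y)):
                \lnot (\lnot V \land Y): β-rule — branch into \lnot \lnot V  //  \lnot Y.
                  branch 2.2.2.1.1 (add \lnot \lnot V):
                    ○ open, literals {V=true, W=true, X=false, Y=false}.
                  branch 2.2.2.1.2 (add \lnot Y):
                    ○ open, literals {W=true, X=false, Y=false}.
              branch 2.2.2.2 (add (Y \to X)):
                (Y \to X): β-rule — branch into \lnot Y  //  X.
                  branch 2.2.2.2.1 (add \lnot Y):
                    ○ open, literals {W=true, X=false, Y=false}.
                  branch 2.2.2.2.2 (add X):
                    × closes — contains both X and \lnot X.
6 branches closed, 9 open.
Each open branch fixes some atoms; the unmentioned ones are free. Counting distinct full assignments: branch {V=false, X=false, Y=true} (Z, W) contributes 4 new; branch {V=false, W=false, X=false, Y=true} (Z) contributes 0 new; branch {V=true, W=true, X=true, Y=false} (Z) contributes 2 new; branch {W=true, X=true, Y=false} (Z, V) contributes 2 new; branch {W=true, X=true, Y=false} (Z, V) contributes 0 new; branch {W=true, X=true, Y=false} (Z, V) contributes 0 new; branch {V=true, W=true, X=false, Y=false} (Z) contributes 2 new; branch {W=true, X=false, Y=false} (Z, V) contributes 2 new; branch {W=true, X=false, Y=false} (Z, V) contributes 0 new. Total: 12.

12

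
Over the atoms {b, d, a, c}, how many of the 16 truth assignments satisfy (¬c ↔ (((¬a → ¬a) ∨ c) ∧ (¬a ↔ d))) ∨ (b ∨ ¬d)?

14

Initial set: {((¬c ↔ (((¬a → ¬a) ∨ c) ∧ (¬a ↔ d))) ∨ (b ∨ ¬d))}.
((¬c ↔ (((¬a → ¬a) ∨ c) ∧ (¬a ↔ d))) ∨ (b ∨ ¬d)): β-rule — branch into (¬c ↔ (((¬a → ¬a) ∨ c) ∧ (¬a ↔ d)))  //  (b ∨ ¬d).
  branch 1 (add (¬c ↔ (((¬a → ¬a) ∨ c) ∧ (¬a ↔ d)))):
    (¬c ↔ (((¬a → ¬a) ∨ c) ∧ (¬a ↔ d))): β-rule — branch into ¬c, (((¬a → ¬a) ∨ c) ∧ (¬a ↔ d))  //  ¬¬c, ¬(((¬a → ¬a) ∨ c) ∧ (¬a ↔ d)).
      branch 1.1 (add ¬c, (((¬a → ¬a) ∨ c) ∧ (¬a ↔ d))):
        (((¬a → ¬a) ∨ c) ∧ (¬a ↔ d)): α-rule — add ((¬a → ¬a) ∨ c), (¬a ↔ d).
        ((¬a → ¬a) ∨ c): β-rule — branch into (¬a → ¬a)  //  c.
          branch 1.1.1 (add (¬a → ¬a)):
            (¬a ↔ d): β-rule — branch into ¬a, d  //  ¬¬a, ¬d.
              branch 1.1.1.1 (add ¬a, d):
                (¬a → ¬a): β-rule — branch into ¬¬a  //  ¬a.
                  branch 1.1.1.1.1 (add ¬¬a):
                    × closes — contains both a and ¬a.
                  branch 1.1.1.1.2 (add ¬a):
                    ○ open, literals {a=false, c=false, d=true}.
              branch 1.1.1.2 (add ¬¬a, ¬d):
                (¬a → ¬a): β-rule — branch into ¬¬a  //  ¬a.
                  branch 1.1.1.2.1 (add ¬¬a):
                    ○ open, literals {a=true, c=false, d=false}.
                  branch 1.1.1.2.2 (add ¬a):
                    × closes — contains both a and ¬a.
          branch 1.1.2 (add c):
            × closes — contains both c and ¬c.
      branch 1.2 (add ¬¬c, ¬(((¬a → ¬a) ∨ c) ∧ (¬a ↔ d))):
        ¬(((¬a → ¬a) ∨ c) ∧ (¬a ↔ d)): β-rule — branch into ¬((¬a → ¬a) ∨ c)  //  ¬(¬a ↔ d).
          branch 1.2.1 (add ¬((¬a → ¬a) ∨ c)):
            ¬((¬a → ¬a) ∨ c): α-rule — add ¬(¬a → ¬a), ¬c.
            × closes — contains both c and ¬c.
          branch 1.2.2 (add ¬(¬a ↔ d)):
            ¬(¬a ↔ d): β-rule — branch into ¬a, ¬d  //  ¬¬a, d.
              branch 1.2.2.1 (add ¬a, ¬d):
                ○ open, literals {a=false, c=true, d=false}.
              branch 1.2.2.2 (add ¬¬a, d):
                ○ open, literals {a=true, c=true, d=true}.
  branch 2 (add (b ∨ ¬d)):
    (b ∨ ¬d): β-rule — branch into b  //  ¬d.
      branch 2.1 (add b):
        ○ open, literals {b=true}.
      branch 2.2 (add ¬d):
        ○ open, literals {d=false}.
4 branches closed, 6 open.
Each open branch fixes some atoms; the unmentioned ones are free. Counting distinct full assignments: branch {a=false, c=false, d=true} (b) contributes 2 new; branch {a=true, c=false, d=false} (b) contributes 2 new; branch {a=false, c=true, d=false} (b) contributes 2 new; branch {a=true, c=true, d=true} (b) contributes 2 new; branch {b=true} (d, a, c) contributes 4 new; branch {d=false} (b, a, c) contributes 2 new. Total: 14.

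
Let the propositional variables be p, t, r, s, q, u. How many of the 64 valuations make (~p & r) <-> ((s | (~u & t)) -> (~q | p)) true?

16

Initial set: {((~p & r) <-> ((s | (~u & t)) -> (~q | p)))}.
((~p & r) <-> ((s | (~u & t)) -> (~q | p))): β-rule — branch into (~p & r), ((s | (~u & t)) -> (~q | p))  //  ~(~p & r), ~((s | (~u & t)) -> (~q | p)).
  branch 1 (add (~p & r), ((s | (~u & t)) -> (~q | p))):
    (~p & r): α-rule — add ~p, r.
    ((s | (~u & t)) -> (~q | p)): β-rule — branch into ~(s | (~u & t))  //  (~q | p).
      branch 1.1 (add ~(s | (~u & t))):
        ~(s | (~u & t)): α-rule — add ~s, ~(~u & t).
        ~(~u & t): β-rule — branch into ~~u  //  ~t.
          branch 1.1.1 (add ~~u):
            ○ open, literals {p=F, r=T, s=F, u=T}.
          branch 1.1.2 (add ~t):
            ○ open, literals {p=F, r=T, s=F, t=F}.
      branch 1.2 (add (~q | p)):
        (~q | p): β-rule — branch into ~q  //  p.
          branch 1.2.1 (add ~q):
            ○ open, literals {p=F, q=F, r=T}.
          branch 1.2.2 (add p):
            × closes — contains both p and ~p.
  branch 2 (add ~(~p & r), ~((s | (~u & t)) -> (~q | p))):
    ~((s | (~u & t)) -> (~q | p)): α-rule — add (s | (~u & t)), ~(~q | p).
    ~(~q | p): α-rule — add ~~q, ~p.
    ~(~p & r): β-rule — branch into ~~p  //  ~r.
      branch 2.1 (add ~~p):
        × closes — contains both p and ~p.
      branch 2.2 (add ~r):
        (s | (~u & t)): β-rule — branch into s  //  (~u & t).
          branch 2.2.1 (add s):
            ○ open, literals {p=F, q=T, r=F, s=T}.
          branch 2.2.2 (add (~u & t)):
            (~u & t): α-rule — add ~u, t.
            ○ open, literals {p=F, q=T, r=F, t=T, u=F}.
2 branches closed, 5 open.
Each open branch fixes some atoms; the unmentioned ones are free. Counting distinct full assignments: branch {p=F, r=T, s=F, u=T} (t, q) contributes 4 new; branch {p=F, r=T, s=F, t=F} (q, u) contributes 2 new; branch {p=F, q=F, r=T} (t, s, u) contributes 5 new; branch {p=F, q=T, r=F, s=T} (t, u) contributes 4 new; branch {p=F, q=T, r=F, t=T, u=F} (s) contributes 1 new. Total: 16.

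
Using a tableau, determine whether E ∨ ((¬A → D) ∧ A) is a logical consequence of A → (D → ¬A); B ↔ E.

Initial set: {T (A → (D → ¬A)); T (B ↔ E); F (E ∨ ((¬A → D) ∧ A))}.
F (E ∨ ((¬A → D) ∧ A)): α-rule — add F E, F ((¬A → D) ∧ A).
T (A → (D → ¬A)): β-rule — branch into F A  //  T (D → ¬A).
  branch 1 (add F A):
    T (B ↔ E): β-rule — branch into T B, T E  //  F B, F E.
      branch 1.1 (add T B, T E):
        × closes — contains both E and ¬E.
      branch 1.2 (add F B, F E):
        F ((¬A → D) ∧ A): β-rule — branch into F (¬A → D)  //  F A.
          branch 1.2.1 (add F (¬A → D)):
            F (¬A → D): α-rule — add T ¬A, F D.
            ○ open, literals {A=false, B=false, D=false, E=false}.
          branch 1.2.2 (add F A):
            ○ open, literals {A=false, B=false, E=false}.
  branch 2 (add T (D → ¬A)):
    T (B ↔ E): β-rule — branch into T B, T E  //  F B, F E.
      branch 2.1 (add T B, T E):
        × closes — contains both E and ¬E.
      branch 2.2 (add F B, F E):
        F ((¬A → D) ∧ A): β-rule — branch into F (¬A → D)  //  F A.
          branch 2.2.1 (add F (¬A → D)):
            F (¬A → D): α-rule — add T ¬A, F D.
            T (D → ¬A): β-rule — branch into F D  //  T ¬A.
              branch 2.2.1.1 (add F D):
                ○ open, literals {A=false, B=false, D=false, E=false}.
              branch 2.2.1.2 (add T ¬A):
                ○ open, literals {A=false, B=false, D=false, E=false}.
          branch 2.2.2 (add F A):
            T (D → ¬A): β-rule — branch into F D  //  T ¬A.
              branch 2.2.2.1 (add F D):
                ○ open, literals {A=false, B=false, D=false, E=false}.
              branch 2.2.2.2 (add T ¬A):
                ○ open, literals {A=false, B=false, E=false}.
2 branches closed, 6 open.
An open branch gives a countermodel: A=false, B=false, D=false, E=false (unmentioned atoms arbitrary); the premises hold there but the conclusion fails.

No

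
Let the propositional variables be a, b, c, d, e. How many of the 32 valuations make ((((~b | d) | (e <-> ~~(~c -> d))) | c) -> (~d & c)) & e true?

6

Initial set: {T (((((~b | d) | (e <-> ~~(~c -> d))) | c) -> (~d & c)) & e)}.
T (((((~b | d) | (e <-> ~~(~c -> d))) | c) -> (~d & c)) & e): α-rule — add T ((((~b | d) | (e <-> ~~(~c -> d))) | c) -> (~d & c)), T e.
T ((((~b | d) | (e <-> ~~(~c -> d))) | c) -> (~d & c)): β-rule — branch into F (((~b | d) | (e <-> ~~(~c -> d))) | c)  //  T (~d & c).
  branch 1 (add F (((~b | d) | (e <-> ~~(~c -> d))) | c)):
    F (((~b | d) | (e <-> ~~(~c -> d))) | c): α-rule — add F ((~b | d) | (e <-> ~~(~c -> d))), F c.
    F ((~b | d) | (e <-> ~~(~c -> d))): α-rule — add F (~b | d), F (e <-> ~~(~c -> d)).
    F (~b | d): α-rule — add F ~b, F d.
    F (e <-> ~~(~c -> d)): β-rule — branch into T e, F ~~(~c -> d)  //  F e, T ~~(~c -> d).
      branch 1.1 (add T e, F ~~(~c -> d)):
        F ~~(~c -> d): drop double negation, giving F (~c -> d).
        F (~c -> d): α-rule — add T ~c, F d.
        ○ open, literals {b=true, c=false, d=false, e=true}.
      branch 1.2 (add F e, T ~~(~c -> d)):
        × closes — contains both e and ~e.
  branch 2 (add T (~d & c)):
    T (~d & c): α-rule — add T ~d, T c.
    ○ open, literals {c=true, d=false, e=true}.
1 branch closed, 2 open.
Each open branch fixes some atoms; the unmentioned ones are free. Counting distinct full assignments: branch {b=true, c=false, d=false, e=true} (a) contributes 2 new; branch {c=true, d=false, e=true} (a, b) contributes 4 new. Total: 6.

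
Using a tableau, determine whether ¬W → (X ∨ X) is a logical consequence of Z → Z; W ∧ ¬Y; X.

Yes

Initial set: {(Z → Z); (W ∧ ¬Y); X; ¬(¬W → (X ∨ X))}.
(W ∧ ¬Y): α-rule — add W, ¬Y.
¬(¬W → (X ∨ X)): α-rule — add ¬W, ¬(X ∨ X).
× closes — contains both W and ¬W.
All 1 branch closes.
Every branch closed, so the premises entail the conclusion.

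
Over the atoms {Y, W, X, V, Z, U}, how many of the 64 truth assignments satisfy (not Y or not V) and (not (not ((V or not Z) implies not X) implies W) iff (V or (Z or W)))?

Initial set: {T ((not Y or not V) and (not (not ((V or not Z) implies not X) implies W) iff (V or (Z or W))))}.
T ((not Y or not V) and (not (not ((V or not Z) implies not X) implies W) iff (V or (Z or W)))): α-rule — add T (not Y or not V), T (not (not ((V or not Z) implies not X) implies W) iff (V or (Z or W))).
T (not Y or not V): β-rule — branch into T not Y  //  T not V.
  branch 1 (add T not Y):
    T (not (not ((V or not Z) implies not X) implies W) iff (V or (Z or W))): β-rule — branch into T not (not ((V or not Z) implies not X) implies W), T (V or (Z or W))  //  F not (not ((V or not Z) implies not X) implies W), F (V or (Z or W)).
      branch 1.1 (add T not (not ((V or not Z) implies not X) implies W), T (V or (Z or W))):
        T not (not ((V or not Z) implies not X) implies W): α-rule — add T not ((V or not Z) implies not X), F W.
        T not ((V or not Z) implies not X): α-rule — add T (V or not Z), F not X.
        T (V or (Z or W)): β-rule — branch into T V  //  T (Z or W).
          branch 1.1.1 (add T V):
            T (V or not Z): β-rule — branch into T V  //  T not Z.
              branch 1.1.1.1 (add T V):
                ○ open, literals {V=true, W=false, X=true, Y=false}.
              branch 1.1.1.2 (add T not Z):
                ○ open, literals {V=true, W=false, X=true, Y=false, Z=false}.
          branch 1.1.2 (add T (Z or W)):
            T (V or not Z): β-rule — branch into T V  //  T not Z.
              branch 1.1.2.1 (add T V):
                T (Z or W): β-rule — branch into T Z  //  T W.
                  branch 1.1.2.1.1 (add T Z):
                    ○ open, literals {V=true, W=false, X=true, Y=false, Z=true}.
                  branch 1.1.2.1.2 (add T W):
                    × closes — contains both W and not W.
              branch 1.1.2.2 (add T not Z):
                T (Z or W): β-rule — branch into T Z  //  T W.
                  branch 1.1.2.2.1 (add T Z):
                    × closes — contains both Z and not Z.
                  branch 1.1.2.2.2 (add T W):
                    × closes — contains both W and not W.
      branch 1.2 (add F not (not ((V or not Z) implies not X) implies W), F (V or (Z or W))):
        F (V or (Z or W)): α-rule — add F V, F (Z or W).
        F (Z or W): α-rule — add F Z, F W.
        F not (not ((V or not Z) implies not X) implies W): β-rule — branch into F not ((V or not Z) implies not X)  //  T W.
          branch 1.2.1 (add F not ((V or not Z) implies not X)):
            F not ((V or not Z) implies not X): β-rule — branch into F (V or not Z)  //  T not X.
              branch 1.2.1.1 (add F (V or not Z)):
                F (V or not Z): α-rule — add F V, F not Z.
                × closes — contains both Z and not Z.
              branch 1.2.1.2 (add T not X):
                ○ open, literals {V=false, W=false, X=false, Y=false, Z=false}.
          branch 1.2.2 (add T W):
            × closes — contains both W and not W.
  branch 2 (add T not V):
    T (not (not ((V or not Z) implies not X) implies W) iff (V or (Z or W))): β-rule — branch into T not (not ((V or not Z) implies not X) implies W), T (V or (Z or W))  //  F not (not ((V or not Z) implies not X) implies W), F (V or (Z or W)).
      branch 2.1 (add T not (not ((V or not Z) implies not X) implies W), T (V or (Z or W))):
        T not (not ((V or not Z) implies not X) implies W): α-rule — add T not ((V or not Z) implies not X), F W.
        T not ((V or not Z) implies not X): α-rule — add T (V or not Z), F not X.
        T (V or (Z or W)): β-rule — branch into T V  //  T (Z or W).
          branch 2.1.1 (add T V):
            × closes — contains both V and not V.
          branch 2.1.2 (add T (Z or W)):
            T (V or not Z): β-rule — branch into T V  //  T not Z.
              branch 2.1.2.1 (add T V):
                × closes — contains both V and not V.
              branch 2.1.2.2 (add T not Z):
                T (Z or W): β-rule — branch into T Z  //  T W.
                  branch 2.1.2.2.1 (add T Z):
                    × closes — contains both Z and not Z.
                  branch 2.1.2.2.2 (add T W):
                    × closes — contains both W and not W.
      branch 2.2 (add F not (not ((V or not Z) implies not X) implies W), F (V or (Z or W))):
        F (V or (Z or W)): α-rule — add F V, F (Z or W).
        F (Z or W): α-rule — add F Z, F W.
        F not (not ((V or not Z) implies not X) implies W): β-rule — branch into F not ((V or not Z) implies not X)  //  T W.
          branch 2.2.1 (add F not ((V or not Z) implies not X)):
            F not ((V or not Z) implies not X): β-rule — branch into F (V or not Z)  //  T not X.
              branch 2.2.1.1 (add F (V or not Z)):
                F (V or not Z): α-rule — add F V, F not Z.
                × closes — contains both Z and not Z.
              branch 2.2.1.2 (add T not X):
                ○ open, literals {V=false, W=false, X=false, Z=false}.
          branch 2.2.2 (add T W):
            × closes — contains both W and not W.
11 branches closed, 5 open.
Each open branch fixes some atoms; the unmentioned ones are free. Counting distinct full assignments: branch {V=true, W=false, X=true, Y=false} (Z, U) contributes 4 new; branch {V=true, W=false, X=true, Y=false, Z=false} (U) contributes 0 new; branch {V=true, W=false, X=true, Y=false, Z=true} (U) contributes 0 new; branch {V=false, W=false, X=false, Y=false, Z=false} (U) contributes 2 new; branch {V=false, W=false, X=false, Z=false} (Y, U) contributes 2 new. Total: 8.

8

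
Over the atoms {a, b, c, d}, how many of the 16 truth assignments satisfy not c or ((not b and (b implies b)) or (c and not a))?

14

Initial set: {T (not c or ((not b and (b implies b)) or (c and not a)))}.
T (not c or ((not b and (b implies b)) or (c and not a))): β-rule — branch into T not c  //  T ((not b and (b implies b)) or (c and not a)).
  branch 1 (add T not c):
    ○ open, literals {c=0}.
  branch 2 (add T ((not b and (b implies b)) or (c and not a))):
    T ((not b and (b implies b)) or (c and not a)): β-rule — branch into T (not b and (b implies b))  //  T (c and not a).
      branch 2.1 (add T (not b and (b implies b))):
        T (not b and (b implies b)): α-rule — add T not b, T (b implies b).
        T (b implies b): β-rule — branch into F b  //  T b.
          branch 2.1.1 (add F b):
            ○ open, literals {b=0}.
          branch 2.1.2 (add T b):
            × closes — contains both b and not b.
      branch 2.2 (add T (c and not a)):
        T (c and not a): α-rule — add T c, T not a.
        ○ open, literals {a=0, c=1}.
1 branch closed, 3 open.
Each open branch fixes some atoms; the unmentioned ones are free. Counting distinct full assignments: branch {c=0} (a, b, d) contributes 8 new; branch {b=0} (a, c, d) contributes 4 new; branch {a=0, c=1} (b, d) contributes 2 new. Total: 14.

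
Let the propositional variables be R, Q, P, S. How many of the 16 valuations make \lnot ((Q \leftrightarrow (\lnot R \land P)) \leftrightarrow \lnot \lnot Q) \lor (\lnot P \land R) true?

Initial set: {(\lnot ((Q \leftrightarrow (\lnot R \land P)) \leftrightarrow \lnot \lnot Q) \lor (\lnot P \land R))}.
(\lnot ((Q \leftrightarrow (\lnot R \land P)) \leftrightarrow \lnot \lnot Q) \lor (\lnot P \land R)): β-rule — branch into \lnot ((Q \leftrightarrow (\lnot R \land P)) \leftrightarrow \lnot \lnot Q)  //  (\lnot P \land R).
  branch 1 (add \lnot ((Q \leftrightarrow (\lnot R \land P)) \leftrightarrow \lnot \lnot Q)):
    \lnot ((Q \leftrightarrow (\lnot R \land P)) \leftrightarrow \lnot \lnot Q): β-rule — branch into (Q \leftrightarrow (\lnot R \land P)), \lnot \lnot \lnot Q  //  \lnot (Q \leftrightarrow (\lnot R \land P)), \lnot \lnot Q.
      branch 1.1 (add (Q \leftrightarrow (\lnot R \land P)), \lnot \lnot \lnot Q):
        \lnot \lnot \lnot Q: drop double negation, giving \lnot Q.
        (Q \leftrightarrow (\lnot R \land P)): β-rule — branch into Q, (\lnot R \land P)  //  \lnot Q, \lnot (\lnot R \land P).
          branch 1.1.1 (add Q, (\lnot R \land P)):
            × closes — contains both Q and \lnot Q.
          branch 1.1.2 (add \lnot Q, \lnot (\lnot R \land P)):
            \lnot (\lnot R \land P): β-rule — branch into \lnot \lnot R  //  \lnot P.
              branch 1.1.2.1 (add \lnot \lnot R):
                ○ open, literals {Q=F, R=T}.
              branch 1.1.2.2 (add \lnot P):
                ○ open, literals {P=F, Q=F}.
      branch 1.2 (add \lnot (Q \leftrightarrow (\lnot R \land P)), \lnot \lnot Q):
        \lnot \lnot Q: drop double negation, giving Q.
        \lnot (Q \leftrightarrow (\lnot R \land P)): β-rule — branch into Q, \lnot (\lnot R \land P)  //  \lnot Q, (\lnot R \land P).
          branch 1.2.1 (add Q, \lnot (\lnot R \land P)):
            \lnot (\lnot R \land P): β-rule — branch into \lnot \lnot R  //  \lnot P.
              branch 1.2.1.1 (add \lnot \lnot R):
                ○ open, literals {Q=T, R=T}.
              branch 1.2.1.2 (add \lnot P):
                ○ open, literals {P=F, Q=T}.
          branch 1.2.2 (add \lnot Q, (\lnot R \land P)):
            × closes — contains both Q and \lnot Q.
  branch 2 (add (\lnot P \land R)):
    (\lnot P \land R): α-rule — add \lnot P, R.
    ○ open, literals {P=F, R=T}.
2 branches closed, 5 open.
Each open branch fixes some atoms; the unmentioned ones are free. Counting distinct full assignments: branch {Q=F, R=T} (P, S) contributes 4 new; branch {P=F, Q=F} (R, S) contributes 2 new; branch {Q=T, R=T} (P, S) contributes 4 new; branch {P=F, Q=T} (R, S) contributes 2 new; branch {P=F, R=T} (Q, S) contributes 0 new. Total: 12.

12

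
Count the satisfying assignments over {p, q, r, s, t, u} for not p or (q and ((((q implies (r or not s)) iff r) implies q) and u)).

40

Initial set: {(not p or (q and ((((q implies (r or not s)) iff r) implies q) and u)))}.
(not p or (q and ((((q implies (r or not s)) iff r) implies q) and u))): β-rule — branch into not p  //  (q and ((((q implies (r or not s)) iff r) implies q) and u)).
  branch 1 (add not p):
    ○ open, literals {p=F}.
  branch 2 (add (q and ((((q implies (r or not s)) iff r) implies q) and u))):
    (q and ((((q implies (r or not s)) iff r) implies q) and u)): α-rule — add q, ((((q implies (r or not s)) iff r) implies q) and u).
    ((((q implies (r or not s)) iff r) implies q) and u): α-rule — add (((q implies (r or not s)) iff r) implies q), u.
    (((q implies (r or not s)) iff r) implies q): β-rule — branch into not ((q implies (r or not s)) iff r)  //  q.
      branch 2.1 (add not ((q implies (r or not s)) iff r)):
        not ((q implies (r or not s)) iff r): β-rule — branch into (q implies (r or not s)), not r  //  not (q implies (r or not s)), r.
          branch 2.1.1 (add (q implies (r or not s)), not r):
            (q implies (r or not s)): β-rule — branch into not q  //  (r or not s).
              branch 2.1.1.1 (add not q):
                × closes — contains both q and not q.
              branch 2.1.1.2 (add (r or not s)):
                (r or not s): β-rule — branch into r  //  not s.
                  branch 2.1.1.2.1 (add r):
                    × closes — contains both r and not r.
                  branch 2.1.1.2.2 (add not s):
                    ○ open, literals {q=T, r=F, s=F, u=T}.
          branch 2.1.2 (add not (q implies (r or not s)), r):
            not (q implies (r or not s)): α-rule — add q, not (r or not s).
            not (r or not s): α-rule — add not r, not not s.
            × closes — contains both r and not r.
      branch 2.2 (add q):
        ○ open, literals {q=T, u=T}.
3 branches closed, 3 open.
Each open branch fixes some atoms; the unmentioned ones are free. Counting distinct full assignments: branch {p=F} (q, r, s, t, u) contributes 32 new; branch {q=T, r=F, s=F, u=T} (p, t) contributes 2 new; branch {q=T, u=T} (p, r, s, t) contributes 6 new. Total: 40.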